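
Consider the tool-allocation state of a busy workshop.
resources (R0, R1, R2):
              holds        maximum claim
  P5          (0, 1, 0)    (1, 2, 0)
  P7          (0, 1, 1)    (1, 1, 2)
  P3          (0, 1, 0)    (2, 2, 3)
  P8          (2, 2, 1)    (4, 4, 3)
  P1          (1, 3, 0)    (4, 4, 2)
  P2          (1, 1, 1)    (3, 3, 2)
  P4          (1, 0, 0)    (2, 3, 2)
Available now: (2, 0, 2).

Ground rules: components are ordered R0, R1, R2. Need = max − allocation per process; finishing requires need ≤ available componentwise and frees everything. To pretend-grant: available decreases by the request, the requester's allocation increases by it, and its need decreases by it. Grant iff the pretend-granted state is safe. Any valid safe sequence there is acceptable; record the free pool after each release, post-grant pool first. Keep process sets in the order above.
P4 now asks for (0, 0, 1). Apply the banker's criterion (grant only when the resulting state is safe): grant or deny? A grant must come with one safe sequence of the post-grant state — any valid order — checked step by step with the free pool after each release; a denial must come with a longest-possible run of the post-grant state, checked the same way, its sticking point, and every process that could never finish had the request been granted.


GRANT: granting preserves safety; a valid post-grant sequence is P7, P5, P8, P4, P1, P3, P2.
Key observation: post-grant, (2, 0, 1) remains, and an order beginning with P7 completes everyone.
Step-by-step check of the post-grant state:
  pool = (2, 0, 1)
  P7: need (1, 0, 1) fits (2, 0, 1); releases (0, 1, 1), pool now (2, 1, 2)
  P5: need (1, 1, 0) fits (2, 1, 2); releases (0, 1, 0), pool now (2, 2, 2)
  P8: need (2, 2, 2) fits (2, 2, 2); releases (2, 2, 1), pool now (4, 4, 3)
  P4: need (1, 3, 1) fits (4, 4, 3); releases (1, 0, 1), pool now (5, 4, 4)
  P1: need (3, 1, 2) fits (5, 4, 4); releases (1, 3, 0), pool now (6, 7, 4)
  P3: need (2, 1, 3) fits (6, 7, 4); releases (0, 1, 0), pool now (6, 8, 4)
  P2: need (2, 2, 1) fits (6, 8, 4); releases (1, 1, 1), pool now (7, 9, 5)


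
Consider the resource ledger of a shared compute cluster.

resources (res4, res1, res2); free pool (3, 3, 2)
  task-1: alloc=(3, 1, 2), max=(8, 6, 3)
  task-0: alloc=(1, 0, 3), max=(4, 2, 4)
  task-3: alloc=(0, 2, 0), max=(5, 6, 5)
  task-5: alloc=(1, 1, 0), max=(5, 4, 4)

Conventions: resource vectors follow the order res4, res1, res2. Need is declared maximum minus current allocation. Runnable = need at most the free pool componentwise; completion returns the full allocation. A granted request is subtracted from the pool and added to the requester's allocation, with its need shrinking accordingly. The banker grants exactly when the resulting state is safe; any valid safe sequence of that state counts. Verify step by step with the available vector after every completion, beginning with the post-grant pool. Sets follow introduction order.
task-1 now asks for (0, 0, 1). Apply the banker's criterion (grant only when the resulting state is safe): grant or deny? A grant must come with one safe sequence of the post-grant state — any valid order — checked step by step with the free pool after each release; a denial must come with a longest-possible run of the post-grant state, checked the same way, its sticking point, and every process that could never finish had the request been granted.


DENY. Granting would leave the state unsafe.
Key observation: after task-0, task-5 the pool peaks at (5, 4, 4), and each blocked process is short somewhere: task-1 on res1; task-3 on res2.
After a pretend grant, a maximal execution: task-0, task-5 — then nothing else fits. Check, step by step:
  pool = (3, 3, 1)
  task-0: need (3, 2, 1) fits (3, 3, 1); releases (1, 0, 3), pool now (4, 3, 4)
  task-5: need (4, 3, 4) fits (4, 3, 4); releases (1, 1, 0), pool now (5, 4, 4)
  task-1 cannot run: need (5, 5, 0) vs free (5, 4, 4) (insufficient res1)
  task-3 cannot run: need (5, 4, 5) vs free (5, 4, 4) (insufficient res2)
Post-grant, the permanently blocked set is task-1 and task-3.


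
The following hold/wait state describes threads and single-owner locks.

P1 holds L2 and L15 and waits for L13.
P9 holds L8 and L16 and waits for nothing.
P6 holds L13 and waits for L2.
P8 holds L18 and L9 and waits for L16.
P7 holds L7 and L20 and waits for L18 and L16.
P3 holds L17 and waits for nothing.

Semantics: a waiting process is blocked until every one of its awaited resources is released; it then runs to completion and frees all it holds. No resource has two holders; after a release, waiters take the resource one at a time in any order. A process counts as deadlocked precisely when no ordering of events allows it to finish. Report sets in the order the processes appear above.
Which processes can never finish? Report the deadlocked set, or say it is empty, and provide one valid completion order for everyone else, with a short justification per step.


Deadlocked: P1 and P6.
Key observation: the knot is the closed ring of waits P1 -> P6 -> P1; no other process is dragged down with it.
The rest can finish in the order P9, P8, P3, P7.
Verifying each step:
  run P9 (it waits on nothing); releases L8 and L16
  run P8 (all its waits — L16 — are resolved); releases L18 and L9
  run P3 (it waits on nothing); releases L17
  run P7 (all its waits — L18 and L16 — are resolved); releases L7 and L20


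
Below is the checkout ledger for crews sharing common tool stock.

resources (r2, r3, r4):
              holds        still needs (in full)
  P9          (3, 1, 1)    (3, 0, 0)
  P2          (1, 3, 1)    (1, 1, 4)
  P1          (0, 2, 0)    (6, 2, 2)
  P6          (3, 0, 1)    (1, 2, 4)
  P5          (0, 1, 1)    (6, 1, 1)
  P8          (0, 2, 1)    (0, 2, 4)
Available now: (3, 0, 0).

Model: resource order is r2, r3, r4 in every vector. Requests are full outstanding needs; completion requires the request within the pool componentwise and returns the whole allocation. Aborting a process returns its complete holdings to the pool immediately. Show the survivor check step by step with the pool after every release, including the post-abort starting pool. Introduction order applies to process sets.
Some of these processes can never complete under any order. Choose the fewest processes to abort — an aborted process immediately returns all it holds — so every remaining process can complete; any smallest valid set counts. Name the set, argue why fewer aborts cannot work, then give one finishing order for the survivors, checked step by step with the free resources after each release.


Minimum abort set: P2 and P6.
Key observation: no ordering could ever have run P8 before the abort of P2 and P6; with (4, 3, 2) back in the pool it fits at step 3.
Why nothing smaller works — every single abort fails: P9 alone leaves P2 blocked (short on r4); P2 alone leaves P6 blocked (short on r4); P1 alone leaves P2 blocked (short on r4); P6 alone leaves P2 blocked (short on r4); P5 alone leaves P2 blocked (short on r4); P8 alone leaves P2 blocked (short on r4).
The survivors complete as P9, P5, P8, P1. Walking it through (starting from the post-abort pool):
  pool = (7, 3, 2)
  P9 needs (3, 0, 0) <= (7, 3, 2) -> finishes; pool += (3, 1, 1) = (10, 4, 3)
  P5 needs (6, 1, 1) <= (10, 4, 3) -> finishes; pool += (0, 1, 1) = (10, 5, 4)
  P8 needs (0, 2, 4) <= (10, 5, 4) -> finishes; pool += (0, 2, 1) = (10, 7, 5)
  P1 needs (6, 2, 2) <= (10, 7, 5) -> finishes; pool += (0, 2, 0) = (10, 9, 5)


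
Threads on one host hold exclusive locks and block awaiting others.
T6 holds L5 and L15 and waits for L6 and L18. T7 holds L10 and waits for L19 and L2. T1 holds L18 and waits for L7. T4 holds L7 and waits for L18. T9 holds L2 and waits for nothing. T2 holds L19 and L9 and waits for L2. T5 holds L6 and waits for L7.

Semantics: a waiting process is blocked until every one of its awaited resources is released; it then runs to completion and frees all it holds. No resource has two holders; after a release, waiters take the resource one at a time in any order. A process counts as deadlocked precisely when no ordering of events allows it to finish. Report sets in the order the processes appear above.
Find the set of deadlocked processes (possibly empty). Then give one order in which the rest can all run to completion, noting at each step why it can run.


Deadlocked: T6, T1, T4 and T5.
Key observation: the cycle T1 -> T4 -> T1 can never break — each member waits on the next; T6 and T5 wait into the deadlock from upstream.
One completion order for the rest: T9, T2, T7.
Step-by-step check:
  T9 waits on nothing -> runs at once and releases L2
  T2: everything it awaited (L2) is free; runs, freeing L19 and L9
  T7: everything it awaited (L19 and L2) is free; runs, freeing L10


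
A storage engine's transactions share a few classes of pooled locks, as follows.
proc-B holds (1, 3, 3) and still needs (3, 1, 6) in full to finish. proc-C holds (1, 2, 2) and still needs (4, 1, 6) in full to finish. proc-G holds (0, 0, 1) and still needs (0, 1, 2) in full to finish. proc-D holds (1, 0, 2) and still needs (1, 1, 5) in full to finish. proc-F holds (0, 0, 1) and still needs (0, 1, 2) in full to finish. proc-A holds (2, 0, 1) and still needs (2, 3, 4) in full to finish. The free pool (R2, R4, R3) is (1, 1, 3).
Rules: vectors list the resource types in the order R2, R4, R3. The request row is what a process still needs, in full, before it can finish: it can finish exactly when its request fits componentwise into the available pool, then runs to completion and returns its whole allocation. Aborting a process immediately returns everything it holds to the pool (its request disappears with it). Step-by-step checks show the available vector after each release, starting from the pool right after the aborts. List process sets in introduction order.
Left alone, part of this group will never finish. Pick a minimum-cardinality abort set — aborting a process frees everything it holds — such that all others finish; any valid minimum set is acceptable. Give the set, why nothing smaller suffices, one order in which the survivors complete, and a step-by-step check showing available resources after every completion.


The answer: abort proc-A.
Key observation: the returned (2, 0, 1) from proc-A is what brings proc-C — unrunnable before, under any order — into play at step 3.
Why nothing smaller works: aborting no one leaves the state deadlocked as given.
One survivor order: proc-F, proc-D, proc-C, proc-G, proc-B. Walking it through (post-abort pool first):
  pool = (3, 1, 4)
  proc-F needs (0, 1, 2) <= (3, 1, 4) -> finishes; pool += (0, 0, 1) = (3, 1, 5)
  proc-D needs (1, 1, 5) <= (3, 1, 5) -> finishes; pool += (1, 0, 2) = (4, 1, 7)
  proc-C needs (4, 1, 6) <= (4, 1, 7) -> finishes; pool += (1, 2, 2) = (5, 3, 9)
  proc-G needs (0, 1, 2) <= (5, 3, 9) -> finishes; pool += (0, 0, 1) = (5, 3, 10)
  proc-B needs (3, 1, 6) <= (5, 3, 10) -> finishes; pool += (1, 3, 3) = (6, 6, 13)


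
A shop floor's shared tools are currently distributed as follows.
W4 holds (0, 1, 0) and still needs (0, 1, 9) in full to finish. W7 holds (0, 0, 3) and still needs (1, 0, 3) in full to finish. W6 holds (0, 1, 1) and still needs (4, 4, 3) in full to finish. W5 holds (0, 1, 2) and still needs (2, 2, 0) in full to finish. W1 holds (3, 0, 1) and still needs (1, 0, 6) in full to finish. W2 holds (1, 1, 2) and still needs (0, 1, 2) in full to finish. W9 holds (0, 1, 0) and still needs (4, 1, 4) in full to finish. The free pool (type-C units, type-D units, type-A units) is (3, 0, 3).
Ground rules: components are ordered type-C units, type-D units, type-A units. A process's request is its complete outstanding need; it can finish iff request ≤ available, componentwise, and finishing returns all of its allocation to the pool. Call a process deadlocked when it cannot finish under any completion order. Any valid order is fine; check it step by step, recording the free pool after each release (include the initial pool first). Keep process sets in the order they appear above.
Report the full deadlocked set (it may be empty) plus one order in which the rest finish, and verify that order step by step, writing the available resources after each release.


The deadlocked set is W4, W6, W5, W2 and W9.
Key observation: W7, W1 can finish, but then (6, 0, 7) is all there is, and the blocked group's type-D units demands exceed it.
The rest can finish in the order W7, W1. Verifying each step:
  pool = (3, 0, 3)
  W7 needs (1, 0, 3) <= (3, 0, 3) -> finishes; pool += (0, 0, 3) = (3, 0, 6)
  W1 needs (1, 0, 6) <= (3, 0, 6) -> finishes; pool += (3, 0, 1) = (6, 0, 7)
None of the blocked processes ever fits:
  W4 still needs (0, 1, 9) but only (6, 0, 7) is free — short on type-D units and type-A units
  W6 still needs (4, 4, 3) but only (6, 0, 7) is free — short on type-D units
  W5 still needs (2, 2, 0) but only (6, 0, 7) is free — short on type-D units
  W2 still needs (0, 1, 2) but only (6, 0, 7) is free — short on type-D units
  W9 still needs (4, 1, 4) but only (6, 0, 7) is free — short on type-D units


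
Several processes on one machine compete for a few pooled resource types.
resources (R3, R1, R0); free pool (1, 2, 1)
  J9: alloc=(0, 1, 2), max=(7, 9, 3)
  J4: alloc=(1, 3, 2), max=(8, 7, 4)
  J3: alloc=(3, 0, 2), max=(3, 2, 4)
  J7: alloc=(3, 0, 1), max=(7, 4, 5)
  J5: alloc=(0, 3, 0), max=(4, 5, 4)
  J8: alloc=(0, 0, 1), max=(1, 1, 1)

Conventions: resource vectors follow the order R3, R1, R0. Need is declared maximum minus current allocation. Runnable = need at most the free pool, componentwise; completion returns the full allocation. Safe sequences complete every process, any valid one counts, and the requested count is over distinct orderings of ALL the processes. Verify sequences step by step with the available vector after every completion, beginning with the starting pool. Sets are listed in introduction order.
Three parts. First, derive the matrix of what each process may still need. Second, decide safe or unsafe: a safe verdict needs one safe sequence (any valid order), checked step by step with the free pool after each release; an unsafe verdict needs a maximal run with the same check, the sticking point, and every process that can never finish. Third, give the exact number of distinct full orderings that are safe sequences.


(1) Need matrix, components ordered R3, R1, R0:
  J9: (7, 8, 1)
  J4: (7, 4, 2)
  J3: (0, 2, 2)
  J7: (4, 4, 4)
  J5: (4, 2, 4)
  J8: (1, 1, 0)
(2) SAFE, for example via the order J8, J3, J5, J7, J4, J9.
Key observation: J8 marks the first exact bind of the order: its need (1, 1, 0) fits the free (1, 2, 1) with zero slack on a requested resource.
Check, step by step:
  pool = (1, 2, 1)
  J8 needs (1, 1, 0) <= (1, 2, 1) -> finishes; pool += (0, 0, 1) = (1, 2, 2)
  J3 needs (0, 2, 2) <= (1, 2, 2) -> finishes; pool += (3, 0, 2) = (4, 2, 4)
  J5 needs (4, 2, 4) <= (4, 2, 4) -> finishes; pool += (0, 3, 0) = (4, 5, 4)
  J7 needs (4, 4, 4) <= (4, 5, 4) -> finishes; pool += (3, 0, 1) = (7, 5, 5)
  J4 needs (7, 4, 2) <= (7, 5, 5) -> finishes; pool += (1, 3, 2) = (8, 8, 7)
  J9 needs (7, 8, 1) <= (8, 8, 7) -> finishes; pool += (0, 1, 2) = (8, 9, 9)
(3) The exact count: 1 of the possible complete orderings is a safe sequence.


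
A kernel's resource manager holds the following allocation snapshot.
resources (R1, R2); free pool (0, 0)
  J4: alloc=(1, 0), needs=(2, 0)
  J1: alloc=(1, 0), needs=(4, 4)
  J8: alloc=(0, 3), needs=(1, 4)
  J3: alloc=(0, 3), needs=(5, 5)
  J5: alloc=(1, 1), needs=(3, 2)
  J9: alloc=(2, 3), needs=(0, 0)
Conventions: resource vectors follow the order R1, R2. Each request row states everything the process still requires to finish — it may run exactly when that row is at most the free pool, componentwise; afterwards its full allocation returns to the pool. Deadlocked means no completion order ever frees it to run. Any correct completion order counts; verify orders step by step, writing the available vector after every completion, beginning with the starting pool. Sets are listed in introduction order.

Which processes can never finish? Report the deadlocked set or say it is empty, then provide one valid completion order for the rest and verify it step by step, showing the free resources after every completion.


The deadlocked set is empty.
Key observation: there is always a runnable process — J9 first — so the state unwinds completely.
The rest can finish in the order J9, J4, J5, J1, J8, J3. Check, step by step:
  pool = (0, 0)
  J9: need (0, 0) fits (0, 0); releases (2, 3), pool now (2, 3)
  J4: need (2, 0) fits (2, 3); releases (1, 0), pool now (3, 3)
  J5: need (3, 2) fits (3, 3); releases (1, 1), pool now (4, 4)
  J1: need (4, 4) fits (4, 4); releases (1, 0), pool now (5, 4)
  J8: need (1, 4) fits (5, 4); releases (0, 3), pool now (5, 7)
  J3: need (5, 5) fits (5, 7); releases (0, 3), pool now (5, 10)


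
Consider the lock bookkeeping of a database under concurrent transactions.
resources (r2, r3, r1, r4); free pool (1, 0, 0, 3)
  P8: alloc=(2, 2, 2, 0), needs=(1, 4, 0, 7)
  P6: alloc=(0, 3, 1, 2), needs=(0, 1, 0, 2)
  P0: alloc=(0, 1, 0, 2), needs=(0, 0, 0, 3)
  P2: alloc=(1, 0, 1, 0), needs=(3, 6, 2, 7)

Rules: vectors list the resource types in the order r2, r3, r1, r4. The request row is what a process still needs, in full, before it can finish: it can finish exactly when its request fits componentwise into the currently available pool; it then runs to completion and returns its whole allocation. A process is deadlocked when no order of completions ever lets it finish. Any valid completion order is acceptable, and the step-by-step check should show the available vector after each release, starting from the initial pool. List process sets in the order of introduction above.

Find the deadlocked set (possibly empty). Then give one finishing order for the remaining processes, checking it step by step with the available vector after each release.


No process is deadlocked.
Key observation: P0 can run right away; the returned allocation unlocks the remaining processes in turn.
The rest can finish in the order P0, P6, P8, P2. Verifying each step:
  pool = (1, 0, 0, 3)
  run P0 (needs (0, 0, 0, 3), free (1, 0, 0, 3)); after release of (0, 1, 0, 2) the pool is (1, 1, 0, 5)
  run P6 (needs (0, 1, 0, 2), free (1, 1, 0, 5)); after release of (0, 3, 1, 2) the pool is (1, 4, 1, 7)
  run P8 (needs (1, 4, 0, 7), free (1, 4, 1, 7)); after release of (2, 2, 2, 0) the pool is (3, 6, 3, 7)
  run P2 (needs (3, 6, 2, 7), free (3, 6, 3, 7)); after release of (1, 0, 1, 0) the pool is (4, 6, 4, 7)


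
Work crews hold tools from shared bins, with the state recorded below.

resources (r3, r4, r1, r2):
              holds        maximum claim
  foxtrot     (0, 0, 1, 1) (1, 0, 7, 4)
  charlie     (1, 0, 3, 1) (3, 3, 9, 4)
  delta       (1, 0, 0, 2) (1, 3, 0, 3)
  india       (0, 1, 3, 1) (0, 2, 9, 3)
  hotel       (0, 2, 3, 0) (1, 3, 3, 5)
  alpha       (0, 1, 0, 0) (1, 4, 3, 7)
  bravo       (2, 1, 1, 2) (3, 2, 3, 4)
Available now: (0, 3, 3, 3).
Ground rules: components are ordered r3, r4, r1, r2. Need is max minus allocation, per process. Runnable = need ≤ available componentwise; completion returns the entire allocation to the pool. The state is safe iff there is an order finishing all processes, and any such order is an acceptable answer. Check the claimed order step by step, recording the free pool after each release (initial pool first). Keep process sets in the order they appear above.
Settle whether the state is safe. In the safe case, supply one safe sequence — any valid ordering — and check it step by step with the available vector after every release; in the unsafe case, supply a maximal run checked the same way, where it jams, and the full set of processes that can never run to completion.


The state is SAFE; one workable sequence: delta, bravo, alpha, hotel, charlie, india, foxtrot.
Key observation: the first exact fit in this order is delta — it needs (0, 3, 0, 1) with (0, 3, 3, 3) free, meeting a requested resource to the last unit.
Verifying each step:
  pool = (0, 3, 3, 3)
  delta needs (0, 3, 0, 1) <= (0, 3, 3, 3) -> finishes; pool += (1, 0, 0, 2) = (1, 3, 3, 5)
  bravo needs (1, 1, 2, 2) <= (1, 3, 3, 5) -> finishes; pool += (2, 1, 1, 2) = (3, 4, 4, 7)
  alpha needs (1, 3, 3, 7) <= (3, 4, 4, 7) -> finishes; pool += (0, 1, 0, 0) = (3, 5, 4, 7)
  hotel needs (1, 1, 0, 5) <= (3, 5, 4, 7) -> finishes; pool += (0, 2, 3, 0) = (3, 7, 7, 7)
  charlie needs (2, 3, 6, 3) <= (3, 7, 7, 7) -> finishes; pool += (1, 0, 3, 1) = (4, 7, 10, 8)
  india needs (0, 1, 6, 2) <= (4, 7, 10, 8) -> finishes; pool += (0, 1, 3, 1) = (4, 8, 13, 9)
  foxtrot needs (1, 0, 6, 3) <= (4, 8, 13, 9) -> finishes; pool += (0, 0, 1, 1) = (4, 8, 14, 10)


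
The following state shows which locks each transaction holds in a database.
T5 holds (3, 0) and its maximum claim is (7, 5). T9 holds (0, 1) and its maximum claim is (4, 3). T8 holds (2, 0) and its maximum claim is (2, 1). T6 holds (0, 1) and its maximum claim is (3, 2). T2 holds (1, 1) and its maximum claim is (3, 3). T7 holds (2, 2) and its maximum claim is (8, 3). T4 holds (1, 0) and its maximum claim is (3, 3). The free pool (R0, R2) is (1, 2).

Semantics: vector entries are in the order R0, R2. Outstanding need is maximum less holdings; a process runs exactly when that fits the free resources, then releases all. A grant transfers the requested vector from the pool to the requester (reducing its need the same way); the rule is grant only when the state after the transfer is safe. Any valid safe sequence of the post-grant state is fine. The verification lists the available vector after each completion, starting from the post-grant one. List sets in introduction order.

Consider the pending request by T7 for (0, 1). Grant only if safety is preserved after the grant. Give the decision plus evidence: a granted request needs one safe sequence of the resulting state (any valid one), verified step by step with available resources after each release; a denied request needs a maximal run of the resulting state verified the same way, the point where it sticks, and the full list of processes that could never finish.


DENY — the pretend-granted state is unsafe.
Key observation: after T8, T6, T2, T9, T4 the pool peaks at (5, 4), and each blocked process is short somewhere: T5 on R2; T7 on R0.
After a pretend grant, a maximal execution: T8, T6, T2, T9, T4 — then nothing else fits. Walking it through:
  pool = (1, 1)
  T8 needs (0, 1) <= (1, 1) -> finishes; pool += (2, 0) = (3, 1)
  T6 needs (3, 1) <= (3, 1) -> finishes; pool += (0, 1) = (3, 2)
  T2 needs (2, 2) <= (3, 2) -> finishes; pool += (1, 1) = (4, 3)
  T9 needs (4, 2) <= (4, 3) -> finishes; pool += (0, 1) = (4, 4)
  T4 needs (2, 3) <= (4, 4) -> finishes; pool += (1, 0) = (5, 4)
  T5 cannot run: need (4, 5) vs free (5, 4) (insufficient R2)
  T7 cannot run: need (6, 0) vs free (5, 4) (insufficient R0)
Processes that could never finish after the grant: T5 and T7.


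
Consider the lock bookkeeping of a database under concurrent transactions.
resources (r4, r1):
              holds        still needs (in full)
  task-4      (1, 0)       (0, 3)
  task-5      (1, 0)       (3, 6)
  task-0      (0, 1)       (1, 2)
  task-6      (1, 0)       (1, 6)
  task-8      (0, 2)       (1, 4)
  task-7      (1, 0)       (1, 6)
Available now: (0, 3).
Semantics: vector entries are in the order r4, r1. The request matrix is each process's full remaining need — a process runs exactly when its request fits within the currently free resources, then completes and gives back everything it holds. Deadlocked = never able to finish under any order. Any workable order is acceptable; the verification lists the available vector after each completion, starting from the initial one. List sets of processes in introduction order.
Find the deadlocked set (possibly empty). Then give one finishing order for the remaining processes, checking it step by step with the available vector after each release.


No process is deadlocked.
Key observation: starting with task-4, each completion frees enough for the next — no one is permanently blocked.
A valid finishing order for the others: task-4, task-0, task-8, task-6, task-7, task-5. Walking it through:
  pool = (0, 3)
  run task-4 (needs (0, 3), free (0, 3)); after release of (1, 0) the pool is (1, 3)
  run task-0 (needs (1, 2), free (1, 3)); after release of (0, 1) the pool is (1, 4)
  run task-8 (needs (1, 4), free (1, 4)); after release of (0, 2) the pool is (1, 6)
  run task-6 (needs (1, 6), free (1, 6)); after release of (1, 0) the pool is (2, 6)
  run task-7 (needs (1, 6), free (2, 6)); after release of (1, 0) the pool is (3, 6)
  run task-5 (needs (3, 6), free (3, 6)); after release of (1, 0) the pool is (4, 6)


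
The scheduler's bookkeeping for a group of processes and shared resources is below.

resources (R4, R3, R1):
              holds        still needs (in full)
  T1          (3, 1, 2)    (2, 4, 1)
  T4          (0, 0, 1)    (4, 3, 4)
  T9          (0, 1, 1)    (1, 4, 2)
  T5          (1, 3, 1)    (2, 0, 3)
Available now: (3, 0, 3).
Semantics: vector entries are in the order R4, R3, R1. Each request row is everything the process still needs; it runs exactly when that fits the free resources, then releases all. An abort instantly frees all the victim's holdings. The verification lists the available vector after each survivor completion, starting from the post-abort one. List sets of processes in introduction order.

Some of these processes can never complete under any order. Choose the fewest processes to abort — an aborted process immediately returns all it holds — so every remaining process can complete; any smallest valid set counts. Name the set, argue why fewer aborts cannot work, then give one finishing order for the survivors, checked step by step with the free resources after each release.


The answer: abort T9.
Key observation: no ordering could ever have run T1 before the abort of T9; with (0, 1, 1) back in the pool it fits at step 2.
No smaller set exists: with zero aborts the deadlock remains.
One survivor order: T5, T1, T4. Step-by-step check (post-abort pool first):
  pool = (3, 1, 4)
  T5 needs (2, 0, 3) <= (3, 1, 4) -> finishes; pool += (1, 3, 1) = (4, 4, 5)
  T1 needs (2, 4, 1) <= (4, 4, 5) -> finishes; pool += (3, 1, 2) = (7, 5, 7)
  T4 needs (4, 3, 4) <= (7, 5, 7) -> finishes; pool += (0, 0, 1) = (7, 5, 8)


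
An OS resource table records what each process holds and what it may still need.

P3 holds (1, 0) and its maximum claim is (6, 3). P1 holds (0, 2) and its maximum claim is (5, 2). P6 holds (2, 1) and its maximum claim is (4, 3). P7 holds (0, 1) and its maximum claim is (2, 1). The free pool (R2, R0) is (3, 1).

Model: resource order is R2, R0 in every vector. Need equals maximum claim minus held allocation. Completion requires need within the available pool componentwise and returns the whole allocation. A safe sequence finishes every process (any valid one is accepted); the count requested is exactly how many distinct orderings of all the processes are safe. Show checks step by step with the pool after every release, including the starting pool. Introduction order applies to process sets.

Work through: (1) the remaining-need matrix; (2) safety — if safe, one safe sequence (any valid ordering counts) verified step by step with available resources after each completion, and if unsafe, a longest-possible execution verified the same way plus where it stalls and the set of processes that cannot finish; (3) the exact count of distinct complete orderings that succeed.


(1) Remaining need (order R2, R0):
  P3: (5, 3)
  P1: (5, 0)
  P6: (2, 2)
  P7: (2, 0)
(2) SAFE, for example via the order P7, P6, P1, P3.
Key observation: P6 is the earliest step where a requested resource binds exactly: need (2, 2), pool (3, 2) at its turn.
Step-by-step check:
  pool = (3, 1)
  run P7 (needs (2, 0), free (3, 1)); after release of (0, 1) the pool is (3, 2)
  run P6 (needs (2, 2), free (3, 2)); after release of (2, 1) the pool is (5, 3)
  run P1 (needs (5, 0), free (5, 3)); after release of (0, 2) the pool is (5, 5)
  run P3 (needs (5, 3), free (5, 5)); after release of (1, 0) the pool is (6, 5)
(3) Precisely 2 of the possible complete orderings are safe sequences.


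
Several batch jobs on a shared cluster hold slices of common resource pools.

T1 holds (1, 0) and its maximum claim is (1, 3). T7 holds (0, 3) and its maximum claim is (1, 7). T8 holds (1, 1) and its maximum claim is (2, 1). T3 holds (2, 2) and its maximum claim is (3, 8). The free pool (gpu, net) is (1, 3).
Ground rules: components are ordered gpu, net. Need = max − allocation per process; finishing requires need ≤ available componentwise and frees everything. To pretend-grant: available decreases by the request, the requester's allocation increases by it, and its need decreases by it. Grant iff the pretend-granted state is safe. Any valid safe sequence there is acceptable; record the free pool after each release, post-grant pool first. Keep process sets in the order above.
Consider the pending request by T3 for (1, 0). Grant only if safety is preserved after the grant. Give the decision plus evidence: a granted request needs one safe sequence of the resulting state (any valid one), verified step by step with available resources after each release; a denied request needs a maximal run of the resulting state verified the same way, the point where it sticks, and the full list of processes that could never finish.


GRANT. The post-grant state is safe; one safe sequence: T1, T8, T7, T3.
Key observation: granting shrinks the pool to (0, 3), yet T1 still fits and the chain goes through.
Step-by-step check of the post-grant state:
  pool = (0, 3)
  T1: need (0, 3) fits (0, 3); releases (1, 0), pool now (1, 3)
  T8: need (1, 0) fits (1, 3); releases (1, 1), pool now (2, 4)
  T7: need (1, 4) fits (2, 4); releases (0, 3), pool now (2, 7)
  T3: need (0, 6) fits (2, 7); releases (3, 2), pool now (5, 9)


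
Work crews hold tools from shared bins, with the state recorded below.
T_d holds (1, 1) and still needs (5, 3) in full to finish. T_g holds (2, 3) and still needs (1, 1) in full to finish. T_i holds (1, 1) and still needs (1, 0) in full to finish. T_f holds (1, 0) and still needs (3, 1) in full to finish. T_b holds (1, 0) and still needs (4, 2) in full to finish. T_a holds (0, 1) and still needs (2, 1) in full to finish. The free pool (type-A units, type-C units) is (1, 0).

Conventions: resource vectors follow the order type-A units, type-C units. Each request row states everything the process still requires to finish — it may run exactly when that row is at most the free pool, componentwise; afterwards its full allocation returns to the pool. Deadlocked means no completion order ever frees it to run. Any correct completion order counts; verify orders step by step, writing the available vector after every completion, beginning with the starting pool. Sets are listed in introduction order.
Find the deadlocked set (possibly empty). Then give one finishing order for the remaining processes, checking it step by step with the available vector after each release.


No process is deadlocked.
Key observation: there is always a runnable process — T_i first — so the state unwinds completely.
The rest can finish in the order T_i, T_g, T_f, T_d, T_b, T_a. Check, step by step:
  pool = (1, 0)
  T_i needs (1, 0) <= (1, 0) -> finishes; pool += (1, 1) = (2, 1)
  T_g needs (1, 1) <= (2, 1) -> finishes; pool += (2, 3) = (4, 4)
  T_f needs (3, 1) <= (4, 4) -> finishes; pool += (1, 0) = (5, 4)
  T_d needs (5, 3) <= (5, 4) -> finishes; pool += (1, 1) = (6, 5)
  T_b needs (4, 2) <= (6, 5) -> finishes; pool += (1, 0) = (7, 5)
  T_a needs (2, 1) <= (7, 5) -> finishes; pool += (0, 1) = (7, 6)


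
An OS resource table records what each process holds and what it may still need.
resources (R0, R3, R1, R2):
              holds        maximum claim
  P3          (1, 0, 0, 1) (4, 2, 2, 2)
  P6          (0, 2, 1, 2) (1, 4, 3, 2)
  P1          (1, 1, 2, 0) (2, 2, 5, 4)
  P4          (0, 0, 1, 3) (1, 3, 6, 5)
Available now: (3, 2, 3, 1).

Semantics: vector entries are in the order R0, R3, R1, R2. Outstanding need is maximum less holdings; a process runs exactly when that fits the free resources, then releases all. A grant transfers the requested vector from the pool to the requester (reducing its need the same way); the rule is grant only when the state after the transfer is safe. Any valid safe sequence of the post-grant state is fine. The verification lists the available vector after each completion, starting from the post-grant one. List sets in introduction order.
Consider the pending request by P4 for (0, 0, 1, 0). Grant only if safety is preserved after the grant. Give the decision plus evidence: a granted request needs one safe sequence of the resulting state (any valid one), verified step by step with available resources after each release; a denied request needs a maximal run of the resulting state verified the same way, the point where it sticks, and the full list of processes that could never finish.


GRANT: granting preserves safety; a valid post-grant sequence is P3, P6, P1, P4.
Key observation: even at the reduced pool (3, 2, 2, 1), P3 fits immediately, so safety survives the grant.
Check on the post-grant state, step by step:
  pool = (3, 2, 2, 1)
  P3: need (3, 2, 2, 1) fits (3, 2, 2, 1); releases (1, 0, 0, 1), pool now (4, 2, 2, 2)
  P6: need (1, 2, 2, 0) fits (4, 2, 2, 2); releases (0, 2, 1, 2), pool now (4, 4, 3, 4)
  P1: need (1, 1, 3, 4) fits (4, 4, 3, 4); releases (1, 1, 2, 0), pool now (5, 5, 5, 4)
  P4: need (1, 3, 4, 2) fits (5, 5, 5, 4); releases (0, 0, 2, 3), pool now (5, 5, 7, 7)


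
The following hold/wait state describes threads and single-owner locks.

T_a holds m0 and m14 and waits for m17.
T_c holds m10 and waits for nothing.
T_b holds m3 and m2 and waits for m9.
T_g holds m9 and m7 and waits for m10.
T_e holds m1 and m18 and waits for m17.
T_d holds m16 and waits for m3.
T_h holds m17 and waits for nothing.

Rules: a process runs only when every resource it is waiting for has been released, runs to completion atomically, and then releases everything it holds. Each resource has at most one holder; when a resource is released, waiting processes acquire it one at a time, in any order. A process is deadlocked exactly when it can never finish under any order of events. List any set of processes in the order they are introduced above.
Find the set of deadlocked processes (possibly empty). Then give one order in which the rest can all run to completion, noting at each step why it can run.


The deadlocked set is empty.
Key observation: every chain of waits terminates; starting from the processes that wait on nothing, all the rest unlock in turn.
The rest can finish in the order T_h, T_c, T_e, T_g, T_b, T_a, T_d.
Walking it through:
  run T_h (it waits on nothing); releases m17
  run T_c (it waits on nothing); releases m10
  T_e waits on m17 — all released -> runs and releases m1 and m18
  T_g waits on m10 — all released -> runs and releases m9 and m7
  T_b waits on m9 — all released -> runs and releases m3 and m2
  T_a waits on m17 — all released -> runs and releases m0 and m14
  T_d waits on m3 — all released -> runs and releases m16


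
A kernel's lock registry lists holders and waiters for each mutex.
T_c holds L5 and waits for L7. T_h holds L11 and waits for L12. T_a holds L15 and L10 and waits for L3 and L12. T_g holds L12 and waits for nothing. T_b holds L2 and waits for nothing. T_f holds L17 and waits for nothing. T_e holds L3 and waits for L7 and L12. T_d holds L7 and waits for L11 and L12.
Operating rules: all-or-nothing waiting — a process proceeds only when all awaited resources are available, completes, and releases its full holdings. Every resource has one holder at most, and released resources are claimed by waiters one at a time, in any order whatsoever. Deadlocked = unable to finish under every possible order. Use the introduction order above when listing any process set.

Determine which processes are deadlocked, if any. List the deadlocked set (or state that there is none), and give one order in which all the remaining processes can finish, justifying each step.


Nothing here is deadlocked.
Key observation: every chain of waits terminates; starting from the processes that wait on nothing, all the rest unlock in turn.
A valid finishing order for the others: T_b, T_g, T_h, T_d, T_f, T_c, T_e, T_a.
Step-by-step check:
  T_b waits on nothing -> runs at once and releases L2
  T_g waits on nothing -> runs at once and releases L12
  T_h: everything it awaited (L12) is free; runs, freeing L11
  T_d: everything it awaited (L11 and L12) is free; runs, freeing L7
  T_f waits on nothing -> runs at once and releases L17
  T_c: everything it awaited (L7) is free; runs, freeing L5
  T_e: everything it awaited (L7 and L12) is free; runs, freeing L3
  T_a: everything it awaited (L3 and L12) is free; runs, freeing L15 and L10


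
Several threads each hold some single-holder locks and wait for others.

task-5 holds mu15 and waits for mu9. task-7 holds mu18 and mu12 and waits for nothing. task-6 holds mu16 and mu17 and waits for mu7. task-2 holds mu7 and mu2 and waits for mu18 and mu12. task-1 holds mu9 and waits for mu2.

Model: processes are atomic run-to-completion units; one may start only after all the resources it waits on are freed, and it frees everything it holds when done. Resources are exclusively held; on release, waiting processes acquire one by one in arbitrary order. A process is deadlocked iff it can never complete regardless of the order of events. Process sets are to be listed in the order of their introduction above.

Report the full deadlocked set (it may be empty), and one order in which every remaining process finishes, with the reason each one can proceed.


Nothing here is deadlocked.
Key observation: the wait relation is loop-free; peeling off processes with no waits unwinds the whole state.
A valid finishing order for the others: task-7, task-2, task-1, task-6, task-5.
Verifying each step:
  run task-7 (it waits on nothing); releases mu18 and mu12
  run task-2 (all its waits — mu18 and mu12 — are resolved); releases mu7 and mu2
  run task-1 (all its waits — mu2 — are resolved); releases mu9
  run task-6 (all its waits — mu7 — are resolved); releases mu16 and mu17
  run task-5 (all its waits — mu9 — are resolved); releases mu15


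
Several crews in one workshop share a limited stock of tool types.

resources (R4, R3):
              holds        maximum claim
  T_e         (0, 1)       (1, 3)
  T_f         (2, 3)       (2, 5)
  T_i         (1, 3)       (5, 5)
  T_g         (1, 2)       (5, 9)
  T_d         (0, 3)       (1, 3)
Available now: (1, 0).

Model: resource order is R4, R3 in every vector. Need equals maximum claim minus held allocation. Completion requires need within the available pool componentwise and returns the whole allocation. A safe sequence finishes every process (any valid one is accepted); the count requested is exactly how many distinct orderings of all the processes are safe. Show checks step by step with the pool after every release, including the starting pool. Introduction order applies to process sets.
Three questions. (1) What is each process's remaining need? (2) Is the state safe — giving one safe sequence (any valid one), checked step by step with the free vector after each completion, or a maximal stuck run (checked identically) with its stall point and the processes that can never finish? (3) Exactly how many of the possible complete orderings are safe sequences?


(1) Need matrix, components ordered R4, R3:
  T_e: (1, 2)
  T_f: (0, 2)
  T_i: (4, 2)
  T_g: (4, 7)
  T_d: (1, 0)
(2) The state is UNSAFE.
Key observation: once T_d, T_f, T_e finish, the pool peaks at (3, 7) — and every remaining process still needs more R4 than that.
The run T_d, T_f, T_e cannot be extended any further. Step-by-step check:
  pool = (1, 0)
  T_d needs (1, 0) <= (1, 0) -> finishes; pool += (0, 3) = (1, 3)
  T_f needs (0, 2) <= (1, 3) -> finishes; pool += (2, 3) = (3, 6)
  T_e needs (1, 2) <= (3, 6) -> finishes; pool += (0, 1) = (3, 7)
  T_i still needs (4, 2) but only (3, 7) is free — short on R4
  T_g still needs (4, 7) but only (3, 7) is free — short on R4
Never able to finish: T_i and T_g.
(3) Exactly 0 of the possible complete orderings are safe sequences.
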